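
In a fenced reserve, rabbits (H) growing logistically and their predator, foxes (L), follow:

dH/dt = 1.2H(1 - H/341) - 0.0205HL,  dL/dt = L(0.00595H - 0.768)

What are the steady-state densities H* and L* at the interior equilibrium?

H* ≈ 129, L* ≈ 36.4

From dL/dt = 0 with L > 0: 0.00595H* = 0.768, so H* = 129.
Substitute into dH/dt = 0: 1.2(1 - 129/341) = 0.0205L*.
The bracket is 0.621, giving L* = 0.746/0.0205 = 36.4.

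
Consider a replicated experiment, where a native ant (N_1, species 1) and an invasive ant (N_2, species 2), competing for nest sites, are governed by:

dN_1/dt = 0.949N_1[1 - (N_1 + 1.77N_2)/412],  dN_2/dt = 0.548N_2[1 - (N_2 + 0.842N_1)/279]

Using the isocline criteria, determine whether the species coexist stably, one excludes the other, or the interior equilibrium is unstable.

Compare the nullcline intercepts: K1/α12 = 412/1.77 = 233 < K2 = 279; K2/α21 = 279/0.842 = 331 < K1 = 412.
Since both are reversed, neither can invade when rare; the interior point is a saddle.

unstable coexistence (outcome depends on initial conditions)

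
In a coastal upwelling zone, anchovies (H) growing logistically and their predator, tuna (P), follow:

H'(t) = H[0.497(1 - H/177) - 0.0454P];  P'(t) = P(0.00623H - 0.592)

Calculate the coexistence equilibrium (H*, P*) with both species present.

From dP/dt = 0 with P > 0: 0.00623H* = 0.592, so H* = 95.
Substitute into dH/dt = 0: 0.497(1 - 95/177) = 0.0454P*.
The bracket is 0.463, giving P* = 0.23/0.0454 = 5.07.

H* ≈ 95, P* ≈ 5.07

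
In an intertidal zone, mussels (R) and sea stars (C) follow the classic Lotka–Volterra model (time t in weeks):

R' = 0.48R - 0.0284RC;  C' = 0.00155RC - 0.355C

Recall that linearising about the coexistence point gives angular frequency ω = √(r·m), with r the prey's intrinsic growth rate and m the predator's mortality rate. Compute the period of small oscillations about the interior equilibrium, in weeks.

Here r = 0.48 and m = 0.355, so r·m = 0.17.
ω = √0.17 = 0.413 per week, hence T = 2π/ω ≈ 15.2 weeks.

T ≈ 15.2 weeks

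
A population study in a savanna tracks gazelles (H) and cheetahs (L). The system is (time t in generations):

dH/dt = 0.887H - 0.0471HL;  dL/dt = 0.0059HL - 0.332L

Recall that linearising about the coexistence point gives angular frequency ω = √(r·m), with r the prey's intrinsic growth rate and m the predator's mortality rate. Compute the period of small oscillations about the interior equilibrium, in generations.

Here r = 0.887 and m = 0.332, so r·m = 0.294.
ω = √0.294 = 0.543 per generation, hence T = 2π/ω ≈ 11.6 generations.

T ≈ 11.6 generations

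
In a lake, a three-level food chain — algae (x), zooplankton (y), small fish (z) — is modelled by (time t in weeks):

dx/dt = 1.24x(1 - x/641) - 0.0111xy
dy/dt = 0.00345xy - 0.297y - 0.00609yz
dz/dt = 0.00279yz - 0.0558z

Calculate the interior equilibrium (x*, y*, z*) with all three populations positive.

From dz/dt = 0: 0.00279y* = 0.0558, so y* = 20.
From dx/dt = 0: 1.24(1 - x*/641) = 0.0111·20, giving x* = 641·(1 - 0.179) = 526.
From dy/dt = 0: 0.00345·526 - 0.297 = 0.00609z*, so z* = 1.52/0.00609 = 249.

x* ≈ 526, y* ≈ 20, z* ≈ 249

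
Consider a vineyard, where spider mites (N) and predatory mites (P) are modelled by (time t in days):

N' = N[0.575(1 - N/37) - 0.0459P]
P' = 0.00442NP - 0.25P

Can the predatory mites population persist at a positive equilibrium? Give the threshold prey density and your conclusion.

The predator equation gives dP/dt > 0 only when N > 0.25/0.00442 = 56.6.
Without the predator, N → K = 37. Since 37 < 56.6, the predator cannot invade.

Threshold N = 56.6; K < 56.6, so no, the predator goes extinct.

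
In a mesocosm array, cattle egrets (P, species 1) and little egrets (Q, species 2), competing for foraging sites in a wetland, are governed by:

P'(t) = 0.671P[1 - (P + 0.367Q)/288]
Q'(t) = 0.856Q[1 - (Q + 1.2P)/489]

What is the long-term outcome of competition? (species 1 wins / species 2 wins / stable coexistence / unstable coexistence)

stable coexistence

Compare the nullcline intercepts: K1/α12 = 288/0.367 = 785 > K2 = 489; K2/α21 = 489/1.2 = 408 > K1 = 288.
Since both inequalities hold, each species can invade when rare, so the interior equilibrium is stable.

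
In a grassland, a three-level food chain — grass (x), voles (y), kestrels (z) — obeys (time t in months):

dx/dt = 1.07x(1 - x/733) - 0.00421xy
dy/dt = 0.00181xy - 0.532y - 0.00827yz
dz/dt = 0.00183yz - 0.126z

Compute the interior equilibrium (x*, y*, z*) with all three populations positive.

x* ≈ 534, y* ≈ 68.9, z* ≈ 52.6

From dz/dt = 0: 0.00183y* = 0.126, so y* = 68.9.
From dx/dt = 0: 1.07(1 - x*/733) = 0.00421·68.9, giving x* = 733·(1 - 0.271) = 534.
From dy/dt = 0: 0.00181·534 - 0.532 = 0.00827z*, so z* = 0.435/0.00827 = 52.6.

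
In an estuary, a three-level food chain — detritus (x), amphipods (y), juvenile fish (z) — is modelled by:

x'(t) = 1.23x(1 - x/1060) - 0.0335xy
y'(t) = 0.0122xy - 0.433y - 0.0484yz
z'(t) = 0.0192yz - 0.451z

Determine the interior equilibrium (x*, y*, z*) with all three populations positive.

From dz/dt = 0: 0.0192y* = 0.451, so y* = 23.5.
From dx/dt = 0: 1.23(1 - x*/1060) = 0.0335·23.5, giving x* = 1060·(1 - 0.64) = 382.
From dy/dt = 0: 0.0122·382 - 0.433 = 0.0484z*, so z* = 4.23/0.0484 = 87.3.

x* ≈ 382, y* ≈ 23.5, z* ≈ 87.3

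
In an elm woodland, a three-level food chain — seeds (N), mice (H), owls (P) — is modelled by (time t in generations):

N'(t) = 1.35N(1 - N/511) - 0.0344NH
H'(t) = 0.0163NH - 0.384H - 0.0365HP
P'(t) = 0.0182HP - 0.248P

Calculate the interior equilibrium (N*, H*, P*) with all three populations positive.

From dP/dt = 0: 0.0182H* = 0.248, so H* = 13.6.
From dN/dt = 0: 1.35(1 - N*/511) = 0.0344·13.6, giving N* = 511·(1 - 0.347) = 334.
From dH/dt = 0: 0.0163·334 - 0.384 = 0.0365P*, so P* = 5.05/0.0365 = 138.

N* ≈ 334, H* ≈ 13.6, P* ≈ 138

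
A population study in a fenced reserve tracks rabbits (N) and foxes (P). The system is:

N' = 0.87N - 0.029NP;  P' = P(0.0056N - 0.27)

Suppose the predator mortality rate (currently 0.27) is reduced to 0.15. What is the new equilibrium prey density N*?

N* ≈ 26.8

At the interior fixed point, setting dP/dt = 0 with P > 0 fixes N* = (predator death rate)/(NP coefficient) — independent of the other coefficients.
With the change, N* = 0.15/0.0056 = 26.8; it falls from 48.2.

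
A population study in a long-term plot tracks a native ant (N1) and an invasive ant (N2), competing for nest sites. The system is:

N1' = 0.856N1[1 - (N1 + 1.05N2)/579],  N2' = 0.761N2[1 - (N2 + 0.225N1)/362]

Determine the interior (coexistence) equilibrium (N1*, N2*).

N1* ≈ 260, N2* ≈ 303

Setting both brackets to zero gives the nullclines N1 + 1.05N2 = 579 and 0.225N1 + N2 = 362.
Substituting N2 = 362 - 0.225N1 into the first: N1(1 - 1.05·0.225) = 579 - 1.05·362.
So N1* = 199/0.764 = 260, and then N2* = 362 - 0.225·260 = 303.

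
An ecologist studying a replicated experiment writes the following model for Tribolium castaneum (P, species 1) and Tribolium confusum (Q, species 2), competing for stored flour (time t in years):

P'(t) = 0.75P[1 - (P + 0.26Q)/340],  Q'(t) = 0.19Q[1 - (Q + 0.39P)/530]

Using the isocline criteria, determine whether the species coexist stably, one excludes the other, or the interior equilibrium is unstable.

Compare the nullcline intercepts: K1/α12 = 340/0.26 = 1310 > K2 = 530; K2/α21 = 530/0.39 = 1360 > K1 = 340.
Since both inequalities hold, each species can invade when rare, so the interior equilibrium is stable.

stable coexistence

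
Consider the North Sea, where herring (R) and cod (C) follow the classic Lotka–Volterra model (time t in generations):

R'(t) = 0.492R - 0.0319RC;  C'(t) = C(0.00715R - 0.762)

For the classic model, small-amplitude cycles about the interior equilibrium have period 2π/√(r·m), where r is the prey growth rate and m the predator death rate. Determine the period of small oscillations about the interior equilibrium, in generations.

Here r = 0.492 and m = 0.762, so r·m = 0.375.
ω = √0.375 = 0.612 per generation, hence T = 2π/ω ≈ 10.3 generations.

T ≈ 10.3 generations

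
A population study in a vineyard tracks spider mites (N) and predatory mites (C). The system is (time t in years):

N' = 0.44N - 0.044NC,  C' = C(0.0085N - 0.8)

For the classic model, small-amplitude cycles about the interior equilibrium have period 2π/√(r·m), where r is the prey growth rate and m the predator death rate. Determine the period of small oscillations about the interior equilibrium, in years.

T ≈ 10.6 years

Here r = 0.44 and m = 0.8, so r·m = 0.352.
ω = √0.352 = 0.593 per year, hence T = 2π/ω ≈ 10.6 years.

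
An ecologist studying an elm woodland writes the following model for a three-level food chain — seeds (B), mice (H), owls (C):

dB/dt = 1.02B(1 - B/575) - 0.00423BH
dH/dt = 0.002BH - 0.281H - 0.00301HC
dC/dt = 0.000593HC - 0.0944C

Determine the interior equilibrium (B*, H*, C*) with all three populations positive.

B* ≈ 195, H* ≈ 159, C* ≈ 36.5

From dC/dt = 0: 0.000593H* = 0.0944, so H* = 159.
From dB/dt = 0: 1.02(1 - B*/575) = 0.00423·159, giving B* = 575·(1 - 0.66) = 195.
From dH/dt = 0: 0.002·195 - 0.281 = 0.00301C*, so C* = 0.11/0.00301 = 36.5.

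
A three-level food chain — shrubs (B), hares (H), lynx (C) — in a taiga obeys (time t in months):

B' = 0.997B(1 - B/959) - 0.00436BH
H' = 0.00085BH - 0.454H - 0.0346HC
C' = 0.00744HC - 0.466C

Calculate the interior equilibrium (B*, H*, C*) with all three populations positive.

From dC/dt = 0: 0.00744H* = 0.466, so H* = 62.6.
From dB/dt = 0: 0.997(1 - B*/959) = 0.00436·62.6, giving B* = 959·(1 - 0.274) = 696.
From dH/dt = 0: 0.00085·696 - 0.454 = 0.0346C*, so C* = 0.138/0.0346 = 3.98.

B* ≈ 696, H* ≈ 62.6, C* ≈ 3.98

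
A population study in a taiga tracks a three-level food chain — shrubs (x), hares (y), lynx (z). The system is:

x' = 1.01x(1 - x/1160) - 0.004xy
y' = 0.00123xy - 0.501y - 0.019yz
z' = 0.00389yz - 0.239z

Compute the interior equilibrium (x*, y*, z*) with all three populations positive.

From dz/dt = 0: 0.00389y* = 0.239, so y* = 61.4.
From dx/dt = 0: 1.01(1 - x*/1160) = 0.004·61.4, giving x* = 1160·(1 - 0.243) = 878.
From dy/dt = 0: 0.00123·878 - 0.501 = 0.019z*, so z* = 0.579/0.019 = 30.5.

x* ≈ 878, y* ≈ 61.4, z* ≈ 30.5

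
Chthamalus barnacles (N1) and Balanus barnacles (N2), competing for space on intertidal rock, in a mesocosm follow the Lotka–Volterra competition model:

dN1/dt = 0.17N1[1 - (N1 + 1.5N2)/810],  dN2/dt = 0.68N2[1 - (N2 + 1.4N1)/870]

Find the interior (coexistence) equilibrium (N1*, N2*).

Setting both brackets to zero gives the nullclines N1 + 1.5N2 = 810 and 1.4N1 + N2 = 870.
Substituting N2 = 870 - 1.4N1 into the first: N1(1 - 1.5·1.4) = 810 - 1.5·870.
So N1* = -495/-1.1 = 450, and then N2* = 870 - 1.4·450 = 240.

N1* ≈ 450, N2* ≈ 240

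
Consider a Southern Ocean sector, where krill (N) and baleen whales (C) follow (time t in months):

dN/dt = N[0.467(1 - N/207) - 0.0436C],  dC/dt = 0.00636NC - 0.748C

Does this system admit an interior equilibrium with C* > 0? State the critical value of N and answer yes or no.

The predator equation gives dC/dt > 0 only when N > 0.748/0.00636 = 118.
Without the predator, N → K = 207. Since 207 > 118, the predator can invade and persist.

Threshold N = 118; K > 118, so yes, the predator persists.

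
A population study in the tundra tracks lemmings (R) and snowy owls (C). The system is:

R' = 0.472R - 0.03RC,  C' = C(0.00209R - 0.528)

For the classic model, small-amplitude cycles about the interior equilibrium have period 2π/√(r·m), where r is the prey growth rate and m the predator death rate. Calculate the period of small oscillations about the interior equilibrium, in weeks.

T ≈ 12.6 weeks

Here r = 0.472 and m = 0.528, so r·m = 0.249.
ω = √0.249 = 0.499 per week, hence T = 2π/ω ≈ 12.6 weeks.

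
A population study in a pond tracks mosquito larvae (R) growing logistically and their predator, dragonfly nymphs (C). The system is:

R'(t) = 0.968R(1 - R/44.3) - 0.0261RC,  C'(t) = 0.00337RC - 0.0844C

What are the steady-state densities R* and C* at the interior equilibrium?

From dC/dt = 0 with C > 0: 0.00337R* = 0.0844, so R* = 25.
Substitute into dR/dt = 0: 0.968(1 - 25/44.3) = 0.0261C*.
The bracket is 0.435, giving C* = 0.421/0.0261 = 16.1.

R* ≈ 25, C* ≈ 16.1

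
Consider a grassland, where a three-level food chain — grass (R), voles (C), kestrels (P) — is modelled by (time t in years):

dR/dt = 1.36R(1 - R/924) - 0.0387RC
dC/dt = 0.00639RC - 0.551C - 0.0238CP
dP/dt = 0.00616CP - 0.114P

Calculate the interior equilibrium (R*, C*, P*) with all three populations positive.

From dP/dt = 0: 0.00616C* = 0.114, so C* = 18.5.
From dR/dt = 0: 1.36(1 - R*/924) = 0.0387·18.5, giving R* = 924·(1 - 0.527) = 437.
From dC/dt = 0: 0.00639·437 - 0.551 = 0.0238P*, so P* = 2.24/0.0238 = 94.3.

R* ≈ 437, C* ≈ 18.5, P* ≈ 94.3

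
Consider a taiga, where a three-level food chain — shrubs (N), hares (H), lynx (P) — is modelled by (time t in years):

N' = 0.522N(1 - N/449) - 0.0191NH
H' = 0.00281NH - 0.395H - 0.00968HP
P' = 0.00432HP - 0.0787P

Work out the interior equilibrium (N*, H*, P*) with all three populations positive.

N* ≈ 150, H* ≈ 18.2, P* ≈ 2.65

From dP/dt = 0: 0.00432H* = 0.0787, so H* = 18.2.
From dN/dt = 0: 0.522(1 - N*/449) = 0.0191·18.2, giving N* = 449·(1 - 0.667) = 150.
From dH/dt = 0: 0.00281·150 - 0.395 = 0.00968P*, so P* = 0.0257/0.00968 = 2.65.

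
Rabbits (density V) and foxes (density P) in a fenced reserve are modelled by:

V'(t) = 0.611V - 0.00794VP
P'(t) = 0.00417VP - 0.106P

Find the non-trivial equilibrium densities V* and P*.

Set dP/dt = 0 with P > 0: 0.00417V - 0.106 = 0, so V* = 0.106/0.00417 = 25.4.
Set dV/dt = 0 with V > 0: 0.611 - 0.00794P = 0, so P* = 0.611/0.00794 = 77.

V* ≈ 25.4, P* ≈ 77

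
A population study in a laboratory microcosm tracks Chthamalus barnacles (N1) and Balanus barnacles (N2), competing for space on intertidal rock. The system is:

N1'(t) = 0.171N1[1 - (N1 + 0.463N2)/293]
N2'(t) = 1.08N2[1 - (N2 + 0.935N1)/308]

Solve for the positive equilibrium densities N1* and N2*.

N1* ≈ 265, N2* ≈ 60

Setting both brackets to zero gives the nullclines N1 + 0.463N2 = 293 and 0.935N1 + N2 = 308.
Substituting N2 = 308 - 0.935N1 into the first: N1(1 - 0.463·0.935) = 293 - 0.463·308.
So N1* = 150/0.567 = 265, and then N2* = 308 - 0.935·265 = 60.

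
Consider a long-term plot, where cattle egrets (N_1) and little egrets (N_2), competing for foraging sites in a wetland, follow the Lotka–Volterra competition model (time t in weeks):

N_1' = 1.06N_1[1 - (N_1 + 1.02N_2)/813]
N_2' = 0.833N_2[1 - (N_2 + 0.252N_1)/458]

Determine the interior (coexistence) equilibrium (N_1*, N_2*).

Setting both brackets to zero gives the nullclines N_1 + 1.02N_2 = 813 and 0.252N_1 + N_2 = 458.
Substituting N_2 = 458 - 0.252N_1 into the first: N_1(1 - 1.02·0.252) = 813 - 1.02·458.
So N_1* = 346/0.743 = 465, and then N_2* = 458 - 0.252·465 = 341.

N_1* ≈ 465, N_2* ≈ 341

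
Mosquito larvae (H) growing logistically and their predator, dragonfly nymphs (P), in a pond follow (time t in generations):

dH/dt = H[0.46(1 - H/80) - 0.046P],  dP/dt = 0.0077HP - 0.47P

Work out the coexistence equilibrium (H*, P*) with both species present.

From dP/dt = 0 with P > 0: 0.0077H* = 0.47, so H* = 61.
Substitute into dH/dt = 0: 0.46(1 - 61/80) = 0.046P*.
The bracket is 0.237, giving P* = 0.109/0.046 = 2.37.

H* ≈ 61, P* ≈ 2.37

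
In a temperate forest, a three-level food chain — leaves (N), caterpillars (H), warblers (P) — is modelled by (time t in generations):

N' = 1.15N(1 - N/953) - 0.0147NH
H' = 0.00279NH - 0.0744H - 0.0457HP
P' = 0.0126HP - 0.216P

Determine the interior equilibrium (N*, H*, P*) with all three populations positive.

N* ≈ 744, H* ≈ 17.1, P* ≈ 43.8

From dP/dt = 0: 0.0126H* = 0.216, so H* = 17.1.
From dN/dt = 0: 1.15(1 - N*/953) = 0.0147·17.1, giving N* = 953·(1 - 0.219) = 744.
From dH/dt = 0: 0.00279·744 - 0.0744 = 0.0457P*, so P* = 2/0.0457 = 43.8.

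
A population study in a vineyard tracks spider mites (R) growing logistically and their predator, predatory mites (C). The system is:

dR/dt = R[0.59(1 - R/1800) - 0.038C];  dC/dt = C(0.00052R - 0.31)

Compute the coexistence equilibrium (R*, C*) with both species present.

From dC/dt = 0 with C > 0: 0.00052R* = 0.31, so R* = 596.
Substitute into dR/dt = 0: 0.59(1 - 596/1800) = 0.038C*.
The bracket is 0.669, giving C* = 0.395/0.038 = 10.4.

R* ≈ 596, C* ≈ 10.4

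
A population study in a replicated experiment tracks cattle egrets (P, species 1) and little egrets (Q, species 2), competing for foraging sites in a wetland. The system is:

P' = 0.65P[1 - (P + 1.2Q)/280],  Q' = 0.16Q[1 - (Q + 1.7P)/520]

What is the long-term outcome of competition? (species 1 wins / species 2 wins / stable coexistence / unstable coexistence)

species 2 excludes species 1

Compare the nullcline intercepts: K1/α12 = 280/1.2 = 233 < K2 = 520; K2/α21 = 520/1.7 = 306 > K1 = 280.
Since the inequalities point opposite ways, species 2 can invade but species 1 cannot.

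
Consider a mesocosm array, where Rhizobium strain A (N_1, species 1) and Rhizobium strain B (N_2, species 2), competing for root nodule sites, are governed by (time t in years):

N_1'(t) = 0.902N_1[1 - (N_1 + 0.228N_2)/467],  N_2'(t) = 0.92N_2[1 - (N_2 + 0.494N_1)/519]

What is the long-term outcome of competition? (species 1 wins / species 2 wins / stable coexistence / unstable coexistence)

Compare the nullcline intercepts: K1/α12 = 467/0.228 = 2050 > K2 = 519; K2/α21 = 519/0.494 = 1050 > K1 = 467.
Since both inequalities hold, each species can invade when rare, so the interior equilibrium is stable.

stable coexistence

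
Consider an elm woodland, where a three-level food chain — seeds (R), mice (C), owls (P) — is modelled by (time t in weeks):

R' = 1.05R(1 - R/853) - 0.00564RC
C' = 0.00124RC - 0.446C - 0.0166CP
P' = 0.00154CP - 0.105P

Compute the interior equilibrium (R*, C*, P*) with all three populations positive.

From dP/dt = 0: 0.00154C* = 0.105, so C* = 68.2.
From dR/dt = 0: 1.05(1 - R*/853) = 0.00564·68.2, giving R* = 853·(1 - 0.366) = 541.
From dC/dt = 0: 0.00124·541 - 0.446 = 0.0166P*, so P* = 0.224/0.0166 = 13.5.

R* ≈ 541, C* ≈ 68.2, P* ≈ 13.5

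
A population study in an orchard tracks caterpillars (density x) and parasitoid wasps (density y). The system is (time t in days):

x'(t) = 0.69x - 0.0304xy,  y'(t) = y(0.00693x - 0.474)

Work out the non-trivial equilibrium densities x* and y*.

Set dy/dt = 0 with y > 0: 0.00693x - 0.474 = 0, so x* = 0.474/0.00693 = 68.4.
Set dx/dt = 0 with x > 0: 0.69 - 0.0304y = 0, so y* = 0.69/0.0304 = 22.7.

x* ≈ 68.4, y* ≈ 22.7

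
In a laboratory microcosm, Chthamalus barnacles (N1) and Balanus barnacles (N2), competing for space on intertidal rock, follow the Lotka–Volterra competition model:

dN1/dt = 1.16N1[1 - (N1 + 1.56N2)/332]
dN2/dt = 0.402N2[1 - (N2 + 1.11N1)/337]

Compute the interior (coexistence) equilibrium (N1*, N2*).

N1* ≈ 265, N2* ≈ 43.1

Setting both brackets to zero gives the nullclines N1 + 1.56N2 = 332 and 1.11N1 + N2 = 337.
Substituting N2 = 337 - 1.11N1 into the first: N1(1 - 1.56·1.11) = 332 - 1.56·337.
So N1* = -194/-0.732 = 265, and then N2* = 337 - 1.11·265 = 43.1.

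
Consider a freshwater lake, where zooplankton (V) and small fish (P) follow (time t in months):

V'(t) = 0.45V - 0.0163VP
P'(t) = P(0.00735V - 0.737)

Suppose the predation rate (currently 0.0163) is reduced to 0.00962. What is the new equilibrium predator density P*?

P* ≈ 46.8

At the interior fixed point, setting dV/dt = 0 with V > 0 fixes P* = (prey growth rate)/(VP coefficient) — independent of the other coefficients.
With the change, P* = 0.45/0.00962 = 46.8; it rises from 27.6.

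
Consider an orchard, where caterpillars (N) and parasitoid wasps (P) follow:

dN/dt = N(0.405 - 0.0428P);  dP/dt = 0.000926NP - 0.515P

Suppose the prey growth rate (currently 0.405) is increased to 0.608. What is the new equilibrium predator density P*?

P* ≈ 14.2

At the interior fixed point, setting dN/dt = 0 with N > 0 fixes P* = (prey growth rate)/(NP coefficient) — independent of the other coefficients.
With the change, P* = 0.608/0.0428 = 14.2; it rises from 9.46.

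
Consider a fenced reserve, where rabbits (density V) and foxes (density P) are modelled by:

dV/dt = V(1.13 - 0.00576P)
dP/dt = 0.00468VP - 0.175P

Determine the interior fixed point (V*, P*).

Set dP/dt = 0 with P > 0: 0.00468V - 0.175 = 0, so V* = 0.175/0.00468 = 37.4.
Set dV/dt = 0 with V > 0: 1.13 - 0.00576P = 0, so P* = 1.13/0.00576 = 196.

V* ≈ 37.4, P* ≈ 196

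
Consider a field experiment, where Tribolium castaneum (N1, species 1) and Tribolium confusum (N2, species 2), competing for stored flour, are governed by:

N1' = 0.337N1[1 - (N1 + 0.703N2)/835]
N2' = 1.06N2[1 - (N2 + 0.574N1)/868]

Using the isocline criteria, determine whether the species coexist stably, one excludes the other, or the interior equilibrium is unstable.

Compare the nullcline intercepts: K1/α12 = 835/0.703 = 1190 > K2 = 868; K2/α21 = 868/0.574 = 1510 > K1 = 835.
Since both inequalities hold, each species can invade when rare, so the interior equilibrium is stable.

stable coexistence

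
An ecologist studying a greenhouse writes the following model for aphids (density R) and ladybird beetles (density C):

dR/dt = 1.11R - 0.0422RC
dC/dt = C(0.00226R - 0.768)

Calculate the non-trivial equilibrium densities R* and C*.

R* ≈ 340, C* ≈ 26.3

Set dC/dt = 0 with C > 0: 0.00226R - 0.768 = 0, so R* = 0.768/0.00226 = 340.
Set dR/dt = 0 with R > 0: 1.11 - 0.0422C = 0, so C* = 1.11/0.0422 = 26.3.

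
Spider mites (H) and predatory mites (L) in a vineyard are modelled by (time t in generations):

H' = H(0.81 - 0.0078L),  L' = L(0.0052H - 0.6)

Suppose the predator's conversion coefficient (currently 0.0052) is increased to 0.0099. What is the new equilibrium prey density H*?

H* ≈ 60.6

At the interior fixed point, setting dL/dt = 0 with L > 0 fixes H* = (predator death rate)/(HL coefficient) — independent of the other coefficients.
With the change, H* = 0.6/0.0099 = 60.6; it falls from 115.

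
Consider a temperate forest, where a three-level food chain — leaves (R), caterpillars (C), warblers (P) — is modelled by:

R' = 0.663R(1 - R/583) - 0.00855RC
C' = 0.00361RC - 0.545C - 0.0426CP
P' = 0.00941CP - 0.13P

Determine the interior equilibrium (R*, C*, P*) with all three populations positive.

From dP/dt = 0: 0.00941C* = 0.13, so C* = 13.8.
From dR/dt = 0: 0.663(1 - R*/583) = 0.00855·13.8, giving R* = 583·(1 - 0.178) = 479.
From dC/dt = 0: 0.00361·479 - 0.545 = 0.0426P*, so P* = 1.18/0.0426 = 27.8.

R* ≈ 479, C* ≈ 13.8, P* ≈ 27.8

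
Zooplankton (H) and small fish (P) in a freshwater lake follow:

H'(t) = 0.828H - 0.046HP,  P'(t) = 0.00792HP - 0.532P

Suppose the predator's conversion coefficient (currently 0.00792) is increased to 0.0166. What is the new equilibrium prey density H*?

At the interior fixed point, setting dP/dt = 0 with P > 0 fixes H* = (predator death rate)/(HP coefficient) — independent of the other coefficients.
With the change, H* = 0.532/0.0166 = 32; it falls from 67.2.

H* ≈ 32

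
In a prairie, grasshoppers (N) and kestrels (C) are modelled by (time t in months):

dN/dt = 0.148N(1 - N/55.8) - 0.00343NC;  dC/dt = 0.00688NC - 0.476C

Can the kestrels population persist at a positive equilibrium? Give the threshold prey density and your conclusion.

The predator equation gives dC/dt > 0 only when N > 0.476/0.00688 = 69.2.
Without the predator, N → K = 55.8. Since 55.8 < 69.2, the predator cannot invade.

Threshold N = 69.2; K < 69.2, so no, the predator goes extinct.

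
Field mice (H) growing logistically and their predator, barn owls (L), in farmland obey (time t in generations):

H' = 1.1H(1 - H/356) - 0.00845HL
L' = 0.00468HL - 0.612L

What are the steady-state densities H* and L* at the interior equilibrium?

H* ≈ 131, L* ≈ 82.4

From dL/dt = 0 with L > 0: 0.00468H* = 0.612, so H* = 131.
Substitute into dH/dt = 0: 1.1(1 - 131/356) = 0.00845L*.
The bracket is 0.633, giving L* = 0.696/0.00845 = 82.4.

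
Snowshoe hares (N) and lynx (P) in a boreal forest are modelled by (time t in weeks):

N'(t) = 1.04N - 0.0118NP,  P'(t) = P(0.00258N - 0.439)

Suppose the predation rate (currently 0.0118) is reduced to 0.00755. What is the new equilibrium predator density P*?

P* ≈ 138

At the interior fixed point, setting dN/dt = 0 with N > 0 fixes P* = (prey growth rate)/(NP coefficient) — independent of the other coefficients.
With the change, P* = 1.04/0.00755 = 138; it rises from 88.1.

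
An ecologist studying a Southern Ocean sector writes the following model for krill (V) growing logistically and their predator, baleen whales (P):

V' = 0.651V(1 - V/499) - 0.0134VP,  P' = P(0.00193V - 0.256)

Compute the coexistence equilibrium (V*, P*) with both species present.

From dP/dt = 0 with P > 0: 0.00193V* = 0.256, so V* = 133.
Substitute into dV/dt = 0: 0.651(1 - 133/499) = 0.0134P*.
The bracket is 0.734, giving P* = 0.478/0.0134 = 35.7.

V* ≈ 133, P* ≈ 35.7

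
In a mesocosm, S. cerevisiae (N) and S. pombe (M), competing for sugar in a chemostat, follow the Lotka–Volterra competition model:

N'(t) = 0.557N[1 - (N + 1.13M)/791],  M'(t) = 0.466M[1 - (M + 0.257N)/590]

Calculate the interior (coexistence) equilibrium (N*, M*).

Setting both brackets to zero gives the nullclines N + 1.13M = 791 and 0.257N + M = 590.
Substituting M = 590 - 0.257N into the first: N(1 - 1.13·0.257) = 791 - 1.13·590.
So N* = 124/0.71 = 175, and then M* = 590 - 0.257·175 = 545.

N* ≈ 175, M* ≈ 545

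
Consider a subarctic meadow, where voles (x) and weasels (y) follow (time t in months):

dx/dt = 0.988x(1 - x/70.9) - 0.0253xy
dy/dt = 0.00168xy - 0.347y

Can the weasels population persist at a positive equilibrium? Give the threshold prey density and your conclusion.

Threshold x = 207; K < 207, so no, the predator goes extinct.

The predator equation gives dy/dt > 0 only when x > 0.347/0.00168 = 207.
Without the predator, x → K = 70.9. Since 70.9 < 207, the predator cannot invade.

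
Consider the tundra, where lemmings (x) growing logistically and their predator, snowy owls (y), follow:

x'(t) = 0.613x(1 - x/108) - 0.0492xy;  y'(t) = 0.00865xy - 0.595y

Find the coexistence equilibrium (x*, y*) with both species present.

x* ≈ 68.8, y* ≈ 4.52

From dy/dt = 0 with y > 0: 0.00865x* = 0.595, so x* = 68.8.
Substitute into dx/dt = 0: 0.613(1 - 68.8/108) = 0.0492y*.
The bracket is 0.363, giving y* = 0.223/0.0492 = 4.52.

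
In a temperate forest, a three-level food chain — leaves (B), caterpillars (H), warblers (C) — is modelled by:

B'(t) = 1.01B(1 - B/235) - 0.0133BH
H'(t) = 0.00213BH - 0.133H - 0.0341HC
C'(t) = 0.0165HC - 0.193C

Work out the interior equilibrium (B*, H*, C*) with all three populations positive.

From dC/dt = 0: 0.0165H* = 0.193, so H* = 11.7.
From dB/dt = 0: 1.01(1 - B*/235) = 0.0133·11.7, giving B* = 235·(1 - 0.154) = 199.
From dH/dt = 0: 0.00213·199 - 0.133 = 0.0341C*, so C* = 0.29/0.0341 = 8.52.

B* ≈ 199, H* ≈ 11.7, C* ≈ 8.52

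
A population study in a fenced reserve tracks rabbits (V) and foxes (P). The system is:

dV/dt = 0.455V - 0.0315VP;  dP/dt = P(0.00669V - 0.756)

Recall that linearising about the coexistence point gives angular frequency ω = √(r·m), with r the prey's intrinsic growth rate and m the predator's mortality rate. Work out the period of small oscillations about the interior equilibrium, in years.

Here r = 0.455 and m = 0.756, so r·m = 0.344.
ω = √0.344 = 0.586 per year, hence T = 2π/ω ≈ 10.7 years.

T ≈ 10.7 years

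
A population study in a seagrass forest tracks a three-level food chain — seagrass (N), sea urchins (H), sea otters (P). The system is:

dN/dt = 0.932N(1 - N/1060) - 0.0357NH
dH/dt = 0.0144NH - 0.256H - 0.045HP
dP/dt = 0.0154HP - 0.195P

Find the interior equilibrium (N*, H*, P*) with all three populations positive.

N* ≈ 546, H* ≈ 12.7, P* ≈ 169

From dP/dt = 0: 0.0154H* = 0.195, so H* = 12.7.
From dN/dt = 0: 0.932(1 - N*/1060) = 0.0357·12.7, giving N* = 1060·(1 - 0.485) = 546.
From dH/dt = 0: 0.0144·546 - 0.256 = 0.045P*, so P* = 7.6/0.045 = 169.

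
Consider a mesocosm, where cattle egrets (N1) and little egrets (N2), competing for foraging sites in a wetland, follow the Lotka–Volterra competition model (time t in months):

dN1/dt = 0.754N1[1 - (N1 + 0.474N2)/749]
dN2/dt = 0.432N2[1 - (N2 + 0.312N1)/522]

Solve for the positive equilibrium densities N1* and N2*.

N1* ≈ 589, N2* ≈ 338

Setting both brackets to zero gives the nullclines N1 + 0.474N2 = 749 and 0.312N1 + N2 = 522.
Substituting N2 = 522 - 0.312N1 into the first: N1(1 - 0.474·0.312) = 749 - 0.474·522.
So N1* = 502/0.852 = 589, and then N2* = 522 - 0.312·589 = 338.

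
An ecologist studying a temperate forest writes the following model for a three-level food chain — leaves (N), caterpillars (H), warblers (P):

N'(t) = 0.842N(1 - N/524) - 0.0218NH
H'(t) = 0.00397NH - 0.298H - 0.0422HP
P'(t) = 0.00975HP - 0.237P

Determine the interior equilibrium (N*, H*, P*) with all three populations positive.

N* ≈ 194, H* ≈ 24.3, P* ≈ 11.2

From dP/dt = 0: 0.00975H* = 0.237, so H* = 24.3.
From dN/dt = 0: 0.842(1 - N*/524) = 0.0218·24.3, giving N* = 524·(1 - 0.629) = 194.
From dH/dt = 0: 0.00397·194 - 0.298 = 0.0422P*, so P* = 0.473/0.0422 = 11.2.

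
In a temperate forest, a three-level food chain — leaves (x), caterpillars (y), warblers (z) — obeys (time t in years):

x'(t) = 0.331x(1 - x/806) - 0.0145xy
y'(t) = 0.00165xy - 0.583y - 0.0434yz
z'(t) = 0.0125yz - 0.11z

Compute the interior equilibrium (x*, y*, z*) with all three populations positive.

From dz/dt = 0: 0.0125y* = 0.11, so y* = 8.8.
From dx/dt = 0: 0.331(1 - x*/806) = 0.0145·8.8, giving x* = 806·(1 - 0.385) = 495.
From dy/dt = 0: 0.00165·495 - 0.583 = 0.0434z*, so z* = 0.234/0.0434 = 5.4.

x* ≈ 495, y* ≈ 8.8, z* ≈ 5.4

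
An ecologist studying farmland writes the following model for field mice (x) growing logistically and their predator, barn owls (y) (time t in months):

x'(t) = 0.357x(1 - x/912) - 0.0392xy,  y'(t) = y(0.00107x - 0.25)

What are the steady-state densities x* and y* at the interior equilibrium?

From dy/dt = 0 with y > 0: 0.00107x* = 0.25, so x* = 234.
Substitute into dx/dt = 0: 0.357(1 - 234/912) = 0.0392y*.
The bracket is 0.744, giving y* = 0.266/0.0392 = 6.77.

x* ≈ 234, y* ≈ 6.77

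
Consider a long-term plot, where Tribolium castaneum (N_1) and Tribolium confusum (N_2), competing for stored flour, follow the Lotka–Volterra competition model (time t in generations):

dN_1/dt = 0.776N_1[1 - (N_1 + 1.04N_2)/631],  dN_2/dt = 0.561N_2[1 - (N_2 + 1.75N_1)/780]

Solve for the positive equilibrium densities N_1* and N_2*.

Setting both brackets to zero gives the nullclines N_1 + 1.04N_2 = 631 and 1.75N_1 + N_2 = 780.
Substituting N_2 = 780 - 1.75N_1 into the first: N_1(1 - 1.04·1.75) = 631 - 1.04·780.
So N_1* = -180/-0.82 = 220, and then N_2* = 780 - 1.75·220 = 395.

N_1* ≈ 220, N_2* ≈ 395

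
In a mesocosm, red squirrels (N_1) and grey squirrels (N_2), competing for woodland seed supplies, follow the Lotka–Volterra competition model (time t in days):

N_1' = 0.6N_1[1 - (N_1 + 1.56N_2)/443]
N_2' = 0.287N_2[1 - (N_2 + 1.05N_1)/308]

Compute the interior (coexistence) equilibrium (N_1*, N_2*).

N_1* ≈ 58.7, N_2* ≈ 246

Setting both brackets to zero gives the nullclines N_1 + 1.56N_2 = 443 and 1.05N_1 + N_2 = 308.
Substituting N_2 = 308 - 1.05N_1 into the first: N_1(1 - 1.56·1.05) = 443 - 1.56·308.
So N_1* = -37.5/-0.638 = 58.7, and then N_2* = 308 - 1.05·58.7 = 246.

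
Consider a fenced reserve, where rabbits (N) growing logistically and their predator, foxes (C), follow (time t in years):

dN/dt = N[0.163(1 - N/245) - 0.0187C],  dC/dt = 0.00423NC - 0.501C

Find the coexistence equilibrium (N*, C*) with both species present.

N* ≈ 118, C* ≈ 4.5

From dC/dt = 0 with C > 0: 0.00423N* = 0.501, so N* = 118.
Substitute into dN/dt = 0: 0.163(1 - 118/245) = 0.0187C*.
The bracket is 0.517, giving C* = 0.0842/0.0187 = 4.5.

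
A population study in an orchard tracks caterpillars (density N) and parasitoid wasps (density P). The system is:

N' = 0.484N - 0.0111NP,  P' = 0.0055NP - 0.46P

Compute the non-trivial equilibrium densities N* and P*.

Set dP/dt = 0 with P > 0: 0.0055N - 0.46 = 0, so N* = 0.46/0.0055 = 83.6.
Set dN/dt = 0 with N > 0: 0.484 - 0.0111P = 0, so P* = 0.484/0.0111 = 43.6.

N* ≈ 83.6, P* ≈ 43.6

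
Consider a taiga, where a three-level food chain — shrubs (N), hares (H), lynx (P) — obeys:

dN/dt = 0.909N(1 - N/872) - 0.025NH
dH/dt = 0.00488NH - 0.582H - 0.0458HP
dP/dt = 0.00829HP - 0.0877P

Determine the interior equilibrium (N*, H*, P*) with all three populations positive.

From dP/dt = 0: 0.00829H* = 0.0877, so H* = 10.6.
From dN/dt = 0: 0.909(1 - N*/872) = 0.025·10.6, giving N* = 872·(1 - 0.291) = 618.
From dH/dt = 0: 0.00488·618 - 0.582 = 0.0458P*, so P* = 2.44/0.0458 = 53.2.

N* ≈ 618, H* ≈ 10.6, P* ≈ 53.2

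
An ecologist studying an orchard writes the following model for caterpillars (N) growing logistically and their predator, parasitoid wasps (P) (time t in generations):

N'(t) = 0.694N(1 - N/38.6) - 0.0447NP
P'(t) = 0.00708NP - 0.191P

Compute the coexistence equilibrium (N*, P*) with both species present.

N* ≈ 27, P* ≈ 4.67

From dP/dt = 0 with P > 0: 0.00708N* = 0.191, so N* = 27.
Substitute into dN/dt = 0: 0.694(1 - 27/38.6) = 0.0447P*.
The bracket is 0.301, giving P* = 0.209/0.0447 = 4.67.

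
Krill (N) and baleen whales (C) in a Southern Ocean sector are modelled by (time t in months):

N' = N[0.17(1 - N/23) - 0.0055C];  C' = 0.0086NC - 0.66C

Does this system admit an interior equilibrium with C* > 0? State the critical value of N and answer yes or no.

The predator equation gives dC/dt > 0 only when N > 0.66/0.0086 = 76.7.
Without the predator, N → K = 23. Since 23 < 76.7, the predator cannot invade.

Threshold N = 76.7; K < 76.7, so no, the predator goes extinct.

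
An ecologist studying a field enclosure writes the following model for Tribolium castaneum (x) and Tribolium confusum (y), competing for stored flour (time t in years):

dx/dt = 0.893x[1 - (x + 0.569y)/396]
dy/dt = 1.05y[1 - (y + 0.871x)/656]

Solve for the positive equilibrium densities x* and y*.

x* ≈ 45.1, y* ≈ 617

Setting both brackets to zero gives the nullclines x + 0.569y = 396 and 0.871x + y = 656.
Substituting y = 656 - 0.871x into the first: x(1 - 0.569·0.871) = 396 - 0.569·656.
So x* = 22.7/0.504 = 45.1, and then y* = 656 - 0.871·45.1 = 617.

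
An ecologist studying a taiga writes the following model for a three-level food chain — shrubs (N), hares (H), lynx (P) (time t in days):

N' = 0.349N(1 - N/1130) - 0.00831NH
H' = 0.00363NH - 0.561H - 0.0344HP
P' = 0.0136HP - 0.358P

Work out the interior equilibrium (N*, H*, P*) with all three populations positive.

N* ≈ 422, H* ≈ 26.3, P* ≈ 28.2

From dP/dt = 0: 0.0136H* = 0.358, so H* = 26.3.
From dN/dt = 0: 0.349(1 - N*/1130) = 0.00831·26.3, giving N* = 1130·(1 - 0.627) = 422.
From dH/dt = 0: 0.00363·422 - 0.561 = 0.0344P*, so P* = 0.97/0.0344 = 28.2.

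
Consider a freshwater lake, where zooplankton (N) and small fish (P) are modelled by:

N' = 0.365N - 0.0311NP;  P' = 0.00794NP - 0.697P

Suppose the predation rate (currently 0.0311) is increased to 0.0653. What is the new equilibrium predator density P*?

At the interior fixed point, setting dN/dt = 0 with N > 0 fixes P* = (prey growth rate)/(NP coefficient) — independent of the other coefficients.
With the change, P* = 0.365/0.0653 = 5.59; it falls from 11.7.

P* ≈ 5.59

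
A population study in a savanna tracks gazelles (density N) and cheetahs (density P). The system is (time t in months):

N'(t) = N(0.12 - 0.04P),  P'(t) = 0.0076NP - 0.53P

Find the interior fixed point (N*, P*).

Set dP/dt = 0 with P > 0: 0.0076N - 0.53 = 0, so N* = 0.53/0.0076 = 69.7.
Set dN/dt = 0 with N > 0: 0.12 - 0.04P = 0, so P* = 0.12/0.04 = 3.

N* ≈ 69.7, P* ≈ 3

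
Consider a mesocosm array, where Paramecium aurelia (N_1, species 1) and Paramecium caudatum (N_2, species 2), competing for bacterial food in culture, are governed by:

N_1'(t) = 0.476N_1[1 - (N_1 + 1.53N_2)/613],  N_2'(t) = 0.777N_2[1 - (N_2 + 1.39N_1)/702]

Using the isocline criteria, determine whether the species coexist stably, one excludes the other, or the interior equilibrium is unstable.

Compare the nullcline intercepts: K1/α12 = 613/1.53 = 401 < K2 = 702; K2/α21 = 702/1.39 = 505 < K1 = 613.
Since both are reversed, neither can invade when rare; the interior point is a saddle.

unstable coexistence (outcome depends on initial conditions)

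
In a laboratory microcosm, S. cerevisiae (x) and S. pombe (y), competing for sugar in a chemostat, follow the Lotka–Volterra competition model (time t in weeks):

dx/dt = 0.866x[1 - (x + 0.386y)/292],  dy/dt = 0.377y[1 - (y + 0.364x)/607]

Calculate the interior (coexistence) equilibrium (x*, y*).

x* ≈ 67.1, y* ≈ 583

Setting both brackets to zero gives the nullclines x + 0.386y = 292 and 0.364x + y = 607.
Substituting y = 607 - 0.364x into the first: x(1 - 0.386·0.364) = 292 - 0.386·607.
So x* = 57.7/0.859 = 67.1, and then y* = 607 - 0.364·67.1 = 583.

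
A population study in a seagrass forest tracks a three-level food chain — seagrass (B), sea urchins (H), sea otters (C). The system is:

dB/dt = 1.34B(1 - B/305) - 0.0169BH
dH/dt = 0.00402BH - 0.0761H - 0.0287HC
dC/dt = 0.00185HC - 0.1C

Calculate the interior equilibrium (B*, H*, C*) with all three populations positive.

From dC/dt = 0: 0.00185H* = 0.1, so H* = 54.1.
From dB/dt = 0: 1.34(1 - B*/305) = 0.0169·54.1, giving B* = 305·(1 - 0.682) = 97.1.
From dH/dt = 0: 0.00402·97.1 - 0.0761 = 0.0287C*, so C* = 0.314/0.0287 = 10.9.

B* ≈ 97.1, H* ≈ 54.1, C* ≈ 10.9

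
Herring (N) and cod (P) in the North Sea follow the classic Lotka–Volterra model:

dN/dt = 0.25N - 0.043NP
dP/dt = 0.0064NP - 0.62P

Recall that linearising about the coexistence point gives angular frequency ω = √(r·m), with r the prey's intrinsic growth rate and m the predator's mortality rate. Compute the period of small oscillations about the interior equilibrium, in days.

Here r = 0.25 and m = 0.62, so r·m = 0.155.
ω = √0.155 = 0.394 per day, hence T = 2π/ω ≈ 16 days.

T ≈ 16 days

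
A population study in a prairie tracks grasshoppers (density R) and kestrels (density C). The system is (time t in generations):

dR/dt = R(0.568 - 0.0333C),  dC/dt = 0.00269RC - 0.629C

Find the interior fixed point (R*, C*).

R* ≈ 234, C* ≈ 17.1

Set dC/dt = 0 with C > 0: 0.00269R - 0.629 = 0, so R* = 0.629/0.00269 = 234.
Set dR/dt = 0 with R > 0: 0.568 - 0.0333C = 0, so C* = 0.568/0.0333 = 17.1.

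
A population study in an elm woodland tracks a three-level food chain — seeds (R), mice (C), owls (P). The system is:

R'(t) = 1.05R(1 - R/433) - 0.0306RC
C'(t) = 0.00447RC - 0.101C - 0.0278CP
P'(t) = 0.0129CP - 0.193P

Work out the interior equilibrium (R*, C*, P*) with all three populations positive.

R* ≈ 244, C* ≈ 15, P* ≈ 35.6

From dP/dt = 0: 0.0129C* = 0.193, so C* = 15.
From dR/dt = 0: 1.05(1 - R*/433) = 0.0306·15, giving R* = 433·(1 - 0.436) = 244.
From dC/dt = 0: 0.00447·244 - 0.101 = 0.0278P*, so P* = 0.991/0.0278 = 35.6.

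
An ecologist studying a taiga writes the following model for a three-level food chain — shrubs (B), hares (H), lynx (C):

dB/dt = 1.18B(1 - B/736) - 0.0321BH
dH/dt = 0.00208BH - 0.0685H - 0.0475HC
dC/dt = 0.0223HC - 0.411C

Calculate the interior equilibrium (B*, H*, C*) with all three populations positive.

B* ≈ 367, H* ≈ 18.4, C* ≈ 14.6

From dC/dt = 0: 0.0223H* = 0.411, so H* = 18.4.
From dB/dt = 0: 1.18(1 - B*/736) = 0.0321·18.4, giving B* = 736·(1 - 0.501) = 367.
From dH/dt = 0: 0.00208·367 - 0.0685 = 0.0475C*, so C* = 0.695/0.0475 = 14.6.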